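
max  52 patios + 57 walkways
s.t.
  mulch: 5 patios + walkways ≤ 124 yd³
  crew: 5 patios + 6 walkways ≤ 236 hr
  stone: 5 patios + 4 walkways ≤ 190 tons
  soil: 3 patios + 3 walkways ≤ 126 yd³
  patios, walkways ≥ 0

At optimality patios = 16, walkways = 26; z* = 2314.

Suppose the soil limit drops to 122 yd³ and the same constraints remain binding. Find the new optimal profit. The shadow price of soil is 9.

2278

Δb = -4, so new z* = 2314 + (9)·(-4) = 2314 − 36 = 2278.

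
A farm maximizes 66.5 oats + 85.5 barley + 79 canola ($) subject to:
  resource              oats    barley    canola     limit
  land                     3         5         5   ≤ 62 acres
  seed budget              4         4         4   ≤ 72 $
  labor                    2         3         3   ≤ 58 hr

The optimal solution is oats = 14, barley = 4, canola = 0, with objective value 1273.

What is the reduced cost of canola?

-6.5

At the optimum: land uses 62 of 62 (binding); seed budget uses 72 of 72 (binding); labor uses 40 of 58 (slack = 18).
Slack constraints have shadow price 0 (complementary slackness).
Dual feasibility on the basic columns requires 3·y_land + 4·y_seed budget = 66.5, 5·y_land + 4·y_seed budget = 85.5.
→ y_land = 9.5 and y_seed budget = 9.5.
Reduced cost of canola: c₃ − yᵀa₃ = 79 − (9.5·5 + 9.5·4) = 79 − 85.5 = -6.5.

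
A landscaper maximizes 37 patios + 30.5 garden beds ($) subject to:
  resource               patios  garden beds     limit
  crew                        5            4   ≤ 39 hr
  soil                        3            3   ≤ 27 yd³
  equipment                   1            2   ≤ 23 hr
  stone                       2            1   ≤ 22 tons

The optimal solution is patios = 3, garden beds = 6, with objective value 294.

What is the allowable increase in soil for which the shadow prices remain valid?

2.25

Binding constraints: crew, soil. The basis is B = [[5,4],[3,3]] with det 3.
Per unit increase in soil, x* moves by d = (-1.3333, 1.6667).
The basis stays optimal until patios reaches 0; allowable increase = 2.25 yd³.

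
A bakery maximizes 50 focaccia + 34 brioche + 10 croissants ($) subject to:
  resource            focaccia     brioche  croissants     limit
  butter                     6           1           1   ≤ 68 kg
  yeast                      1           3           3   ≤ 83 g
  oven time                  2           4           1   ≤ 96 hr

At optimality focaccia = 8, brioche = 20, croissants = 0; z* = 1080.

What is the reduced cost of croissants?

-3

Check each constraint at x*: butter 68/68 (tight); yeast 68/83 (slack 15); oven time 96/96 (tight).
By complementary slackness, y = 0 for the non-binding constraint.
Dual feasibility on the basic columns requires 6·y_butter + 2·y_oven time = 50, 1·y_butter + 4·y_oven time = 34.
→ y_butter = 6 and y_oven time = 7.
Reduced cost of croissants: c₃ − yᵀa₃ = 10 − (6·1 + 7·1) = 10 − 13 = -3.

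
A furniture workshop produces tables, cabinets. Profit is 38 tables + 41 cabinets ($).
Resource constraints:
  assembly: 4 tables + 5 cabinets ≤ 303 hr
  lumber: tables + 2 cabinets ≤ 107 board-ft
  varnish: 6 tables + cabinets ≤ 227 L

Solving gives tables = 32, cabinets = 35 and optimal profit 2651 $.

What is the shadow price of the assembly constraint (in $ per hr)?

Binding: assembly and varnish. Non-binding: lumber (5 unused).
Since lumber is not tight, its dual is 0.
The binding rows give the dual system: 4·y_assembly + 6·y_varnish = 38 and 5·y_assembly + 1·y_varnish = 41.
Solving: y_assembly = 8, y_varnish = 1.
Shadow price of assembly = 8.

8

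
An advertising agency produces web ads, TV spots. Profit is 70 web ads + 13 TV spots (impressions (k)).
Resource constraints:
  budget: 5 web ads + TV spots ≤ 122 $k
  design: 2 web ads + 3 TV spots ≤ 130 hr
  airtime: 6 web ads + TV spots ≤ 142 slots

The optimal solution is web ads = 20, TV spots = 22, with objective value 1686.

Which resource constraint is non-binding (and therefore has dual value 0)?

design

budget: 122/122 (binding)
design: 106/130 (slack 24)
airtime: 142/142 (binding)
By complementary slackness, a constraint with positive slack has shadow price 0 → design.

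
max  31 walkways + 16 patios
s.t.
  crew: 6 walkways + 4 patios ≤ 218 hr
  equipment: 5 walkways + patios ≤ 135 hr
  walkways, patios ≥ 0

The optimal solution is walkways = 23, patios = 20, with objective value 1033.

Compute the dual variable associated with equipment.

Check each constraint at x*: crew 218/218 (tight); equipment 135/135 (tight).
The binding rows give the dual system: 6·y_crew + 5·y_equipment = 31 and 4·y_crew + 1·y_equipment = 16.
Solving: y_crew = 3.5, y_equipment = 2.
Shadow price of equipment = 2.

2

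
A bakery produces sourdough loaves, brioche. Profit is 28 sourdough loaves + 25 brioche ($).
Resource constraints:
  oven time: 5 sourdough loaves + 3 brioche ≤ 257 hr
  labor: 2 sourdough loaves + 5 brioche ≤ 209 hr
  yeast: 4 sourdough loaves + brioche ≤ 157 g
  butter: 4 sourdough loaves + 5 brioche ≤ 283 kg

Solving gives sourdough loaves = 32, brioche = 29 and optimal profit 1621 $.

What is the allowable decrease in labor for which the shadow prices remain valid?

Binding constraints: labor, yeast. The basis is B = [[2,5],[4,1]] with det -18.
Per unit decrease in labor, x* moves by d = (0.0556, -0.2222).
The basis stays optimal until brioche reaches 0; allowable decrease = 130.5 hr.

130.5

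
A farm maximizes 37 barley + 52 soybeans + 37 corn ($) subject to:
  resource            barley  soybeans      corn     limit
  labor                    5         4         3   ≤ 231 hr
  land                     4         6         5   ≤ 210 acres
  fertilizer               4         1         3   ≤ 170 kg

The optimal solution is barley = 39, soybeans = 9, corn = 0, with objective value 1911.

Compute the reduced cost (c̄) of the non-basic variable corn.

At the optimum: labor uses 231 of 231 (binding); land uses 210 of 210 (binding); fertilizer uses 165 of 170 (slack = 5).
Since fertilizer is not tight, its dual is 0.
Dual feasibility on the basic columns requires 5·y_labor + 4·y_land = 37, 4·y_labor + 6·y_land = 52.
→ y_labor = 1 and y_land = 8.
Reduced cost of corn: c₃ − yᵀa₃ = 37 − (1·3 + 8·5) = 37 − 43 = -6.

-6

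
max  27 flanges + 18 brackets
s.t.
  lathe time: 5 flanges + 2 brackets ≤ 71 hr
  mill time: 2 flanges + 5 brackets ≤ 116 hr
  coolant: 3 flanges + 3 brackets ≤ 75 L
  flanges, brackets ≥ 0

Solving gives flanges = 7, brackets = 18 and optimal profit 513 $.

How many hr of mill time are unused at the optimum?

mill time used = 2·7 + 5·18 = 104; slack = 116 − 104 = 12.

12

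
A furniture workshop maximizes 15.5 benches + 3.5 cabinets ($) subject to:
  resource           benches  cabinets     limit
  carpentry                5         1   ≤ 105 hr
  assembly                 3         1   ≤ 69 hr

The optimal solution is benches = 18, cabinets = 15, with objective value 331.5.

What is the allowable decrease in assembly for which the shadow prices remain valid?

Binding constraints: carpentry, assembly. The basis is B = [[5,1],[3,1]] with det 2.
Per unit decrease in assembly, x* moves by d = (0.5, -2.5).
The basis stays optimal until cabinets reaches 0; allowable decrease = 6 hr.

6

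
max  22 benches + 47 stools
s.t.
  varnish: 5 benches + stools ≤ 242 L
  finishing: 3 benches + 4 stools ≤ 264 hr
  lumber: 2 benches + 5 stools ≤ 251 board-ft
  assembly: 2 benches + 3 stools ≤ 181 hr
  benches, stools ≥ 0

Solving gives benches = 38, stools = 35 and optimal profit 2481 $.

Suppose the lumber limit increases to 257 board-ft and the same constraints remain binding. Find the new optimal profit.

2523

Check each constraint at x*: varnish 225/242 (slack 17); finishing 254/264 (slack 10); lumber 251/251 (tight); assembly 181/181 (tight).
Since varnish, finishing are not tight, their duals are 0.
Dual feasibility on the basic columns requires 2·y_lumber + 2·y_assembly = 22, 5·y_lumber + 3·y_assembly = 47.
→ y_lumber = 7 and y_assembly = 4.
Δz = y_lumber·Δb = 7 × (6) = 42, so new z* = 2481 + 42 = 2523.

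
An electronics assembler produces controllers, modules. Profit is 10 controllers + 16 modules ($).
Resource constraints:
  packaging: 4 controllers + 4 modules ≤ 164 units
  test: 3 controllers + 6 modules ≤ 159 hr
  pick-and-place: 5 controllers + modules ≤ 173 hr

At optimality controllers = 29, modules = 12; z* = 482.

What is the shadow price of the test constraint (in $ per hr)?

2

At the optimum: packaging uses 164 of 164 (binding); test uses 159 of 159 (binding); pick-and-place uses 157 of 173 (slack = 16).
Slack constraints have shadow price 0 (complementary slackness).
From A_Bᵀ y = c: 4·y_packaging + 3·y_test = 10; 4·y_packaging + 6·y_test = 16.
Solving: y_packaging = 1, y_test = 2.
Shadow price of test = 2.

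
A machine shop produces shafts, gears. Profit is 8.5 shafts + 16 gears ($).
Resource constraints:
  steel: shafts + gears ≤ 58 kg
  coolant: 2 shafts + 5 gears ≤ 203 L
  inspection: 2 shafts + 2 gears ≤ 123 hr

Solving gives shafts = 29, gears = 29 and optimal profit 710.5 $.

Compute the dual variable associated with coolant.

2.5

At the optimum: steel uses 58 of 58 (binding); coolant uses 203 of 203 (binding); inspection uses 116 of 123 (slack = 7).
Slack constraints have shadow price 0 (complementary slackness).
Dual feasibility on the basic columns requires 1·y_steel + 2·y_coolant = 8.5, 1·y_steel + 5·y_coolant = 16.
Solving: y_steel = 3.5, y_coolant = 2.5.
Shadow price of coolant = 2.5.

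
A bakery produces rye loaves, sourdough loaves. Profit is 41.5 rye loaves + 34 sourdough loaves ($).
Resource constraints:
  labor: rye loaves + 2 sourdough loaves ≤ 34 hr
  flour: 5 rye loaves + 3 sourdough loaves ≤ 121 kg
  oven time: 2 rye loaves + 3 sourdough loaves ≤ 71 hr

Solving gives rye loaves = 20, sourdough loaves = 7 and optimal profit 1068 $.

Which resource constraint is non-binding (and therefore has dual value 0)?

labor: 34/34 (binding)
flour: 121/121 (binding)
oven time: 61/71 (slack 10)
By complementary slackness, a constraint with positive slack has shadow price 0 → oven time.

oven time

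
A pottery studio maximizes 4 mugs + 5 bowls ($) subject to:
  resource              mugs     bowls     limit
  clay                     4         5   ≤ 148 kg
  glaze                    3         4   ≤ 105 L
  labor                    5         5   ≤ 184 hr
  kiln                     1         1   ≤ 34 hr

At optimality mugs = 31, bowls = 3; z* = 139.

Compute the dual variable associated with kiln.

1

Binding: glaze and kiln. Non-binding: clay (9 unused), labor (14 unused).
By complementary slackness, y = 0 for the non-binding constraints.
From A_Bᵀ y = c: 3·y_glaze + 1·y_kiln = 4; 4·y_glaze + 1·y_kiln = 5.
→ y_glaze = 1 and y_kiln = 1.
Shadow price of kiln = 1.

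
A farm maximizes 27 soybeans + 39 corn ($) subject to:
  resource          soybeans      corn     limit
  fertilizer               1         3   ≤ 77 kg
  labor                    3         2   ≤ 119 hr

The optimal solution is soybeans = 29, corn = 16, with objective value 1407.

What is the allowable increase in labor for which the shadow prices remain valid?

Binding constraints: fertilizer, labor. The basis is B = [[1,3],[3,2]] with det -7.
Per unit increase in labor, x* moves by d = (0.4286, -0.1429).
The basis stays optimal until corn reaches 0; allowable increase = 112 hr.

112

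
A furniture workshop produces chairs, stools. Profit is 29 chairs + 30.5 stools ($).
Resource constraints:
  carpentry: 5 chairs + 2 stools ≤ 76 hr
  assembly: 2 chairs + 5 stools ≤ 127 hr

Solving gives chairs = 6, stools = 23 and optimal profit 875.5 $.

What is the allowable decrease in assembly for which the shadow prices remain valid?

Binding constraints: carpentry, assembly. The basis is B = [[5,2],[2,5]] with det 21.
Per unit decrease in assembly, x* moves by d = (0.0952, -0.2381).
The basis stays optimal until stools reaches 0; allowable decrease = 96.6 hr.

96.6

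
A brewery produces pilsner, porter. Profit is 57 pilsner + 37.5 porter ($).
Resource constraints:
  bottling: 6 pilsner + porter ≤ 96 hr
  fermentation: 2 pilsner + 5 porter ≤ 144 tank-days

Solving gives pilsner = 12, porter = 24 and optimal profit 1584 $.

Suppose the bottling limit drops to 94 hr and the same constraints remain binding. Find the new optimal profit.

Both bottling and fermentation are binding at x*.
Dual feasibility on the basic columns requires 6·y_bottling + 2·y_fermentation = 57, 1·y_bottling + 5·y_fermentation = 37.5.
→ y_bottling = 7.5 and y_fermentation = 6.
Δz = y_bottling·Δb = 7.5 × (-2) = -15, so new z* = 1584 − 15 = 1569.

1569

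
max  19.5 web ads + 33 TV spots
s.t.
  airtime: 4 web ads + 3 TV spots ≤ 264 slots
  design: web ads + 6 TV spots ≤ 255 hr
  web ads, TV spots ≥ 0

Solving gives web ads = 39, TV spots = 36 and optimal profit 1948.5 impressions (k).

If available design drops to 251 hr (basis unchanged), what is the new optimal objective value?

At the optimum: airtime uses 264 of 264 (binding); design uses 255 of 255 (binding).
From A_Bᵀ y = c: 4·y_airtime + 1·y_design = 19.5; 3·y_airtime + 6·y_design = 33.
→ y_airtime = 4 and y_design = 3.5.
Δz = y_design·Δb = 3.5 × (-4) = -14, so new z* = 1948.5 − 14 = 1934.5.

1934.5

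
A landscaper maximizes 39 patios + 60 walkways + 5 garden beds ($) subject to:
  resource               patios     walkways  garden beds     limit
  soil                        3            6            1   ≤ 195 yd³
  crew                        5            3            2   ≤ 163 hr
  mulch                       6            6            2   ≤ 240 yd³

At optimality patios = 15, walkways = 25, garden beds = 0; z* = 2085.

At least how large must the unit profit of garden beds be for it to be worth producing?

Binding: soil and mulch. Non-binding: crew (13 unused).
Since crew is not tight, its dual is 0.
The binding rows give the dual system: 3·y_soil + 6·y_mulch = 39 and 6·y_soil + 6·y_mulch = 60.
→ y_soil = 7 and y_mulch = 3.
garden beds enters the basis when its profit ≥ yᵀa₃ = 7·1 + 3·2 = 13.

13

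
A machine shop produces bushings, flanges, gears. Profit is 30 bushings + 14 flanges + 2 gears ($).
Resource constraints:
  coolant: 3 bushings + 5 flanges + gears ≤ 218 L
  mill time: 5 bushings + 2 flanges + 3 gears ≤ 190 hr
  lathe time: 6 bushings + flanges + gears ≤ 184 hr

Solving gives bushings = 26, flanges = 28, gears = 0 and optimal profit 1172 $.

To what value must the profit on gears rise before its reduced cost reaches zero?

6

Check each constraint at x*: coolant 218/218 (tight); mill time 186/190 (slack 4); lathe time 184/184 (tight).
Since mill time is not tight, its dual is 0.
From A_Bᵀ y = c: 3·y_coolant + 6·y_lathe time = 30; 5·y_coolant + 1·y_lathe time = 14.
This yields shadow prices y_coolant = 2, y_lathe time = 4.
gears enters the basis when its profit ≥ yᵀa₃ = 2·1 + 4·1 = 6.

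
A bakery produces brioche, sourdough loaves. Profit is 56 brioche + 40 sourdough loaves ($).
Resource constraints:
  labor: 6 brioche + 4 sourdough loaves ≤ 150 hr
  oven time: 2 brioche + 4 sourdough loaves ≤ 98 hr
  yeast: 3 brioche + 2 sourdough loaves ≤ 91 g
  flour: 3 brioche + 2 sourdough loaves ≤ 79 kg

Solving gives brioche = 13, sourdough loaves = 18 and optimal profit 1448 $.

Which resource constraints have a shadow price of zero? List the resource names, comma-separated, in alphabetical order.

flour, yeast

labor: 150/150 (binding)
oven time: 98/98 (binding)
yeast: 75/91 (slack 16)
flour: 75/79 (slack 4)
By complementary slackness, a constraint with positive slack has shadow price 0 → flour, yeast.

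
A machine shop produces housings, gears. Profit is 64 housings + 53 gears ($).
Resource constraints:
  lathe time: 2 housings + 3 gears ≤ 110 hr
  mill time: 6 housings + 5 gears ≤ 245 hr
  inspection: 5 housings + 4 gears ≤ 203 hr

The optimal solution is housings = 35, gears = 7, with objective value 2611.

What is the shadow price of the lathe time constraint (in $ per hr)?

Binding: mill time and inspection. Non-binding: lathe time (19 unused).
Since lathe time is not tight, its dual is 0.
The binding rows give the dual system: 6·y_mill time + 5·y_inspection = 64 and 5·y_mill time + 4·y_inspection = 53.
→ y_mill time = 9 and y_inspection = 2.
Shadow price of lathe time = 0.

0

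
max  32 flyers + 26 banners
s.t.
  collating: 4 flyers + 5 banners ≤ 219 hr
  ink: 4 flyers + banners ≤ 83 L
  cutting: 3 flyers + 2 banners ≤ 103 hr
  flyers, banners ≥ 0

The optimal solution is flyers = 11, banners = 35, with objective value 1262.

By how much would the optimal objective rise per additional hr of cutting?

Check each constraint at x*: collating 219/219 (tight); ink 79/83 (slack 4); cutting 103/103 (tight).
Slack constraints have shadow price 0 (complementary slackness).
From A_Bᵀ y = c: 4·y_collating + 3·y_cutting = 32; 5·y_collating + 2·y_cutting = 26.
This yields shadow prices y_collating = 2, y_cutting = 8.
Shadow price of cutting = 8.

8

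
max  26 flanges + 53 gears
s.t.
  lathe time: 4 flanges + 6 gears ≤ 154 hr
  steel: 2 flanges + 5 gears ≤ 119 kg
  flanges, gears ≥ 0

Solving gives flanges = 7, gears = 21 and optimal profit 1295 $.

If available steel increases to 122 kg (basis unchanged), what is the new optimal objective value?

1316

Check each constraint at x*: lathe time 154/154 (tight); steel 119/119 (tight).
From A_Bᵀ y = c: 4·y_lathe time + 2·y_steel = 26; 6·y_lathe time + 5·y_steel = 53.
Solving: y_lathe time = 3, y_steel = 7.
Δz = y_steel·Δb = 7 × (3) = 21, so new z* = 1295 + 21 = 1316.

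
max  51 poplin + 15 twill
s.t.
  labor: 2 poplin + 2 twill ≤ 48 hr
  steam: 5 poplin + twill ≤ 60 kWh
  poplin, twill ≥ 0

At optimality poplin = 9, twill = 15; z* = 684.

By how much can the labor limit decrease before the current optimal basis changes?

Binding constraints: labor, steam. The basis is B = [[2,2],[5,1]] with det -8.
Per unit decrease in labor, x* moves by d = (0.125, -0.625).
The basis stays optimal until twill reaches 0; allowable decrease = 24 hr.

24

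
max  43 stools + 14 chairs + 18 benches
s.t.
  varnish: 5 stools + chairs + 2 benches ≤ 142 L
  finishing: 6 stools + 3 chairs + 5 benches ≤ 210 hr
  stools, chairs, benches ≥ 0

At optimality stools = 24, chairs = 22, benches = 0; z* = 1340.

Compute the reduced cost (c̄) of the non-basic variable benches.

-7

At the optimum: varnish uses 142 of 142 (binding); finishing uses 210 of 210 (binding).
Dual feasibility on the basic columns requires 5·y_varnish + 6·y_finishing = 43, 1·y_varnish + 3·y_finishing = 14.
Solving: y_varnish = 5, y_finishing = 3.
Reduced cost of benches: c₃ − yᵀa₃ = 18 − (5·2 + 3·5) = 18 − 25 = -7.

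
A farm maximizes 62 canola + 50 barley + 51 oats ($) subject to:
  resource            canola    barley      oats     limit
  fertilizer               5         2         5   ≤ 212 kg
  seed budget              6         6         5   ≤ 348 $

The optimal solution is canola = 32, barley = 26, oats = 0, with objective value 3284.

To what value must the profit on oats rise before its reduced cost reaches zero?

Check each constraint at x*: fertilizer 212/212 (tight); seed budget 348/348 (tight).
From A_Bᵀ y = c: 5·y_fertilizer + 6·y_seed budget = 62; 2·y_fertilizer + 6·y_seed budget = 50.
→ y_fertilizer = 4 and y_seed budget = 7.
oats enters the basis when its profit ≥ yᵀa₃ = 4·5 + 7·5 = 55.

55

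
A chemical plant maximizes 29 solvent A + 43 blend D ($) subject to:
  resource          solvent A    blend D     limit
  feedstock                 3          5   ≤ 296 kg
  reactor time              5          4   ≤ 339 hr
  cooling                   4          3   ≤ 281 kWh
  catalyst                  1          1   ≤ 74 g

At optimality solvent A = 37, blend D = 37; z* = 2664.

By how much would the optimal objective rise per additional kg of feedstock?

7

At the optimum: feedstock uses 296 of 296 (binding); reactor time uses 333 of 339 (slack = 6); cooling uses 259 of 281 (slack = 22); catalyst uses 74 of 74 (binding).
Slack constraints have shadow price 0 (complementary slackness).
From A_Bᵀ y = c: 3·y_feedstock + 1·y_catalyst = 29; 5·y_feedstock + 1·y_catalyst = 43.
This yields shadow prices y_feedstock = 7, y_catalyst = 8.
Shadow price of feedstock = 7.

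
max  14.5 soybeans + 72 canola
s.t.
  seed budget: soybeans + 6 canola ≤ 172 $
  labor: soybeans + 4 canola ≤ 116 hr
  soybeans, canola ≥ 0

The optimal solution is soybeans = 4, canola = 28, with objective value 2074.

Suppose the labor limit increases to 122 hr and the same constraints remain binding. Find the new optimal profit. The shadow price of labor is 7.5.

2119

Δb = 6, so new z* = 2074 + (7.5)·(6) = 2074 + 45 = 2119.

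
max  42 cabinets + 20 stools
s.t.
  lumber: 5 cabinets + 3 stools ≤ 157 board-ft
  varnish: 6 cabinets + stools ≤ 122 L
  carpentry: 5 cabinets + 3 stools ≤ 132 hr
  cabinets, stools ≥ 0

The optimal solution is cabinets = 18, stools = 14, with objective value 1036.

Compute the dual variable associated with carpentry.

At the optimum: lumber uses 132 of 157 (slack = 25); varnish uses 122 of 122 (binding); carpentry uses 132 of 132 (binding).
Slack constraints have shadow price 0 (complementary slackness).
From A_Bᵀ y = c: 6·y_varnish + 5·y_carpentry = 42; 1·y_varnish + 3·y_carpentry = 20.
This yields shadow prices y_varnish = 2, y_carpentry = 6.
Shadow price of carpentry = 6.

6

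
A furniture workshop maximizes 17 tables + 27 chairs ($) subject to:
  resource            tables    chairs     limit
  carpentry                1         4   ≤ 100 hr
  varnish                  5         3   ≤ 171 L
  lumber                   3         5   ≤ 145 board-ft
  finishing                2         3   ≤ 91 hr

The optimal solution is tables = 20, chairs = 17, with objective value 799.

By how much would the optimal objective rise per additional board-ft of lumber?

At the optimum: carpentry uses 88 of 100 (slack = 12); varnish uses 151 of 171 (slack = 20); lumber uses 145 of 145 (binding); finishing uses 91 of 91 (binding).
By complementary slackness, y = 0 for the non-binding constraints.
Dual feasibility on the basic columns requires 3·y_lumber + 2·y_finishing = 17, 5·y_lumber + 3·y_finishing = 27.
This yields shadow prices y_lumber = 3, y_finishing = 4.
Shadow price of lumber = 3.

3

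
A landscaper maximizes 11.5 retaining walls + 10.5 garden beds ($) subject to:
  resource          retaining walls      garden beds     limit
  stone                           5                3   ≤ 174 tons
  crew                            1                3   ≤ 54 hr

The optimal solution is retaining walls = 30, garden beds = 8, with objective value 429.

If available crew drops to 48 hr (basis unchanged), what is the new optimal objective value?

At the optimum: stone uses 174 of 174 (binding); crew uses 54 of 54 (binding).
From A_Bᵀ y = c: 5·y_stone + 1·y_crew = 11.5; 3·y_stone + 3·y_crew = 10.5.
This yields shadow prices y_stone = 2, y_crew = 1.5.
Δz = y_crew·Δb = 1.5 × (-6) = -9, so new z* = 429 − 9 = 420.

420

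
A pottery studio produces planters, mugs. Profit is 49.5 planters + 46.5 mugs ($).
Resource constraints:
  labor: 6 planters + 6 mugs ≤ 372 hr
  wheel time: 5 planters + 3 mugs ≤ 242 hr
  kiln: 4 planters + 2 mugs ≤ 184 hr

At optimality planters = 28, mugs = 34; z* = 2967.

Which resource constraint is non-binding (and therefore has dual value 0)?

kiln

labor: 372/372 (binding)
wheel time: 242/242 (binding)
kiln: 180/184 (slack 4)
By complementary slackness, a constraint with positive slack has shadow price 0 → kiln.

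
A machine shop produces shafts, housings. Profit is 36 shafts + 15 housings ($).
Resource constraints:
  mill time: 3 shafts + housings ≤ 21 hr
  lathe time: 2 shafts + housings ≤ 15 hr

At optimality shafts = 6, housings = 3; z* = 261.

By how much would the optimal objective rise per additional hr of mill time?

Both mill time and lathe time are binding at x*.
The binding rows give the dual system: 3·y_mill time + 2·y_lathe time = 36 and 1·y_mill time + 1·y_lathe time = 15.
→ y_mill time = 6 and y_lathe time = 9.
Shadow price of mill time = 6.

6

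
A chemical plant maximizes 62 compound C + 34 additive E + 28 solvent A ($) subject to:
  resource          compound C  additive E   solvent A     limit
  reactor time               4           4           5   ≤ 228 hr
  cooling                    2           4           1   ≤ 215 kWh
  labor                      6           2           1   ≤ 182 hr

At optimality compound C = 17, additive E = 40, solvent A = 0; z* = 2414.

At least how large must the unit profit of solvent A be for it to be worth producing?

32

Binding: reactor time and labor. Non-binding: cooling (21 unused).
Slack constraints have shadow price 0 (complementary slackness).
Dual feasibility on the basic columns requires 4·y_reactor time + 6·y_labor = 62, 4·y_reactor time + 2·y_labor = 34.
→ y_reactor time = 5 and y_labor = 7.
solvent A enters the basis when its profit ≥ yᵀa₃ = 5·5 + 7·1 = 32.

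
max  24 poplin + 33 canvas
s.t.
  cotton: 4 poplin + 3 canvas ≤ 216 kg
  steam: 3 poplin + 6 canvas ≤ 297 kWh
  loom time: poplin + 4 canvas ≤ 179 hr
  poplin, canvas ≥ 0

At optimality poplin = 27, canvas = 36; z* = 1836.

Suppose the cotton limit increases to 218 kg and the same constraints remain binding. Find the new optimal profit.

At the optimum: cotton uses 216 of 216 (binding); steam uses 297 of 297 (binding); loom time uses 171 of 179 (slack = 8).
Slack constraints have shadow price 0 (complementary slackness).
Dual feasibility on the basic columns requires 4·y_cotton + 3·y_steam = 24, 3·y_cotton + 6·y_steam = 33.
This yields shadow prices y_cotton = 3, y_steam = 4.
Δz = y_cotton·Δb = 3 × (2) = 6, so new z* = 1836 + 6 = 1842.

1842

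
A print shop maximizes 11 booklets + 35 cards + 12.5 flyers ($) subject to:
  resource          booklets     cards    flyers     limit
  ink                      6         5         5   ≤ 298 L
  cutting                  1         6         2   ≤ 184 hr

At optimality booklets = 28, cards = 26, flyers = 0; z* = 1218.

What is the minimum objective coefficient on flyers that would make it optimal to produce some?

At the optimum: ink uses 298 of 298 (binding); cutting uses 184 of 184 (binding).
The binding rows give the dual system: 6·y_ink + 1·y_cutting = 11 and 5·y_ink + 6·y_cutting = 35.
→ y_ink = 1 and y_cutting = 5.
flyers enters the basis when its profit ≥ yᵀa₃ = 1·5 + 5·2 = 15.

15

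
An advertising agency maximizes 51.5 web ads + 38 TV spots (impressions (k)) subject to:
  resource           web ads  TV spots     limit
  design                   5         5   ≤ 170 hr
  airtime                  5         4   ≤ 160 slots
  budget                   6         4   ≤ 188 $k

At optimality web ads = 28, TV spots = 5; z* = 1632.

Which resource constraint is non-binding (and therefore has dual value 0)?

design: 165/170 (slack 5)
airtime: 160/160 (binding)
budget: 188/188 (binding)
By complementary slackness, a constraint with positive slack has shadow price 0 → design.

design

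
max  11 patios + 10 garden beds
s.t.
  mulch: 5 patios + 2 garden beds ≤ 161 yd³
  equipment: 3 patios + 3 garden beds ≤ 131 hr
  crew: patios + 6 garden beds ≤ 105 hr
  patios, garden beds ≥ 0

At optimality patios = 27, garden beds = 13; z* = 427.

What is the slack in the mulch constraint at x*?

0

mulch used = 5·27 + 2·13 = 161; slack = 161 − 161 = 0.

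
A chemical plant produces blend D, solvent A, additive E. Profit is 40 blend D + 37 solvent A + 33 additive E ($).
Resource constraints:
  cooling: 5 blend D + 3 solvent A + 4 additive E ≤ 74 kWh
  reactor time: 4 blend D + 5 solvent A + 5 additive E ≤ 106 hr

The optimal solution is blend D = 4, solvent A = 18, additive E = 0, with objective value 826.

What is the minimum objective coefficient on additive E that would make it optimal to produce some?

41

Check each constraint at x*: cooling 74/74 (tight); reactor time 106/106 (tight).
The binding rows give the dual system: 5·y_cooling + 4·y_reactor time = 40 and 3·y_cooling + 5·y_reactor time = 37.
This yields shadow prices y_cooling = 4, y_reactor time = 5.
additive E enters the basis when its profit ≥ yᵀa₃ = 4·4 + 5·5 = 41.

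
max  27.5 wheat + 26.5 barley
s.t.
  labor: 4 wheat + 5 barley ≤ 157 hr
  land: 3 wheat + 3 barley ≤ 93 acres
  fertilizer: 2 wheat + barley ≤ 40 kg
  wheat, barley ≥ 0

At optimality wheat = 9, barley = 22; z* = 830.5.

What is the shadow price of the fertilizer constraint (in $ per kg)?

Binding: land and fertilizer. Non-binding: labor (11 unused).
Since labor is not tight, its dual is 0.
From A_Bᵀ y = c: 3·y_land + 2·y_fertilizer = 27.5; 3·y_land + 1·y_fertilizer = 26.5.
This yields shadow prices y_land = 8.5, y_fertilizer = 1.
Shadow price of fertilizer = 1.

1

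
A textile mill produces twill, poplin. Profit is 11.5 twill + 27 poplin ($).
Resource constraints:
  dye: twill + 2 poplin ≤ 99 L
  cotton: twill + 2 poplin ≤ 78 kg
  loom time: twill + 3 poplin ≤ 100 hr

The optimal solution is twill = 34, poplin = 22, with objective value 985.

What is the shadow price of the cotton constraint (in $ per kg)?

At the optimum: dye uses 78 of 99 (slack = 21); cotton uses 78 of 78 (binding); loom time uses 100 of 100 (binding).
Since dye is not tight, its dual is 0.
From A_Bᵀ y = c: 1·y_cotton + 1·y_loom time = 11.5; 2·y_cotton + 3·y_loom time = 27.
Solving: y_cotton = 7.5, y_loom time = 4.
Shadow price of cotton = 7.5.

7.5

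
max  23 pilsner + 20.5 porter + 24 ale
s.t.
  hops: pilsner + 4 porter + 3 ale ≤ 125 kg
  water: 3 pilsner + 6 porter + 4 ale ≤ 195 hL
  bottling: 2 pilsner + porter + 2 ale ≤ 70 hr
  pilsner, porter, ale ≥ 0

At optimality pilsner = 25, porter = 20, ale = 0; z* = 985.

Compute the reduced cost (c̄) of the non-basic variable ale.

-1

Check each constraint at x*: hops 105/125 (slack 20); water 195/195 (tight); bottling 70/70 (tight).
Since hops is not tight, its dual is 0.
From A_Bᵀ y = c: 3·y_water + 2·y_bottling = 23; 6·y_water + 1·y_bottling = 20.5.
→ y_water = 2 and y_bottling = 8.5.
Reduced cost of ale: c₃ − yᵀa₃ = 24 − (2·4 + 8.5·2) = 24 − 25 = -1.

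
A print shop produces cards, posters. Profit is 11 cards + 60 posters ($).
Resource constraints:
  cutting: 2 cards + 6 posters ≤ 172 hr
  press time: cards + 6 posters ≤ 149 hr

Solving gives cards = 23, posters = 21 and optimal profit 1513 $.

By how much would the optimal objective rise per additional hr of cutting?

1

At the optimum: cutting uses 172 of 172 (binding); press time uses 149 of 149 (binding).
The binding rows give the dual system: 2·y_cutting + 1·y_press time = 11 and 6·y_cutting + 6·y_press time = 60.
This yields shadow prices y_cutting = 1, y_press time = 9.
Shadow price of cutting = 1.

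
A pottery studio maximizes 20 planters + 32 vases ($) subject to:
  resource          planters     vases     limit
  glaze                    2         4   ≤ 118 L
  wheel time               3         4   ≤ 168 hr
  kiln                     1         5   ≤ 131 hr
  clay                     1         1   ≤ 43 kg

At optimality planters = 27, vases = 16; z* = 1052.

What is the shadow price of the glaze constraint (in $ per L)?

Binding: glaze and clay. Non-binding: wheel time (23 unused), kiln (24 unused).
Since wheel time, kiln are not tight, their duals are 0.
Dual feasibility on the basic columns requires 2·y_glaze + 1·y_clay = 20, 4·y_glaze + 1·y_clay = 32.
This yields shadow prices y_glaze = 6, y_clay = 8.
Shadow price of glaze = 6.

6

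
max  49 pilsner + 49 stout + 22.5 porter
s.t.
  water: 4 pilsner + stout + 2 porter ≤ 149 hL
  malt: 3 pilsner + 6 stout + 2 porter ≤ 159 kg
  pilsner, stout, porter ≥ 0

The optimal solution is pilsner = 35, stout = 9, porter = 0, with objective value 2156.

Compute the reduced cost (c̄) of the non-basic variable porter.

-5.5

At the optimum: water uses 149 of 149 (binding); malt uses 159 of 159 (binding).
From A_Bᵀ y = c: 4·y_water + 3·y_malt = 49; 1·y_water + 6·y_malt = 49.
This yields shadow prices y_water = 7, y_malt = 7.
Reduced cost of porter: c₃ − yᵀa₃ = 22.5 − (7·2 + 7·2) = 22.5 − 28 = -5.5.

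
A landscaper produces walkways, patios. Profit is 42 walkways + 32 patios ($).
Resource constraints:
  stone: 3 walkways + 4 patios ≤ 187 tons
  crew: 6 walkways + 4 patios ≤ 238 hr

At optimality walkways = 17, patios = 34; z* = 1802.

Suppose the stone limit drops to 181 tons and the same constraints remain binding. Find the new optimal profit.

1790

At the optimum: stone uses 187 of 187 (binding); crew uses 238 of 238 (binding).
The binding rows give the dual system: 3·y_stone + 6·y_crew = 42 and 4·y_stone + 4·y_crew = 32.
→ y_stone = 2 and y_crew = 6.
Δz = y_stone·Δb = 2 × (-6) = -12, so new z* = 1802 − 12 = 1790.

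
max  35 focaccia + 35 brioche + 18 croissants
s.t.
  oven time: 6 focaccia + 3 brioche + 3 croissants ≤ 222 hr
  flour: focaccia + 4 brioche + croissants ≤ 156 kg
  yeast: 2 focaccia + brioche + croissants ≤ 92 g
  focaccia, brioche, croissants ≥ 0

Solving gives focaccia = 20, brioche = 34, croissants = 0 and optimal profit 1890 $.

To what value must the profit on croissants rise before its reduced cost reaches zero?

At the optimum: oven time uses 222 of 222 (binding); flour uses 156 of 156 (binding); yeast uses 74 of 92 (slack = 18).
By complementary slackness, y = 0 for the non-binding constraint.
From A_Bᵀ y = c: 6·y_oven time + 1·y_flour = 35; 3·y_oven time + 4·y_flour = 35.
This yields shadow prices y_oven time = 5, y_flour = 5.
croissants enters the basis when its profit ≥ yᵀa₃ = 5·3 + 5·1 = 20.

20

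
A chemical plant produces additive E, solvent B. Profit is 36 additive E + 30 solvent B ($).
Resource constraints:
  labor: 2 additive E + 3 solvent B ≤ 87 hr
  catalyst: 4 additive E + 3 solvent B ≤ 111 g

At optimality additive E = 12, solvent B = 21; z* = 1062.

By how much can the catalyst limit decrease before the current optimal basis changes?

Binding constraints: labor, catalyst. The basis is B = [[2,3],[4,3]] with det -6.
Per unit decrease in catalyst, x* moves by d = (-0.5, 0.3333).
The basis stays optimal until additive E reaches 0; allowable decrease = 24 g.

24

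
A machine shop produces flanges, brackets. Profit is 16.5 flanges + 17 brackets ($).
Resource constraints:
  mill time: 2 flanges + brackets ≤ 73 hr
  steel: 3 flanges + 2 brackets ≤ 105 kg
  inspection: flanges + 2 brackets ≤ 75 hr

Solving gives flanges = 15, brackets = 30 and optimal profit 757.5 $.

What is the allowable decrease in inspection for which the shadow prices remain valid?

Binding constraints: steel, inspection. The basis is B = [[3,2],[1,2]] with det 4.
Per unit decrease in inspection, x* moves by d = (0.5, -0.75).
The basis stays optimal until brackets reaches 0; allowable decrease = 40 hr.

40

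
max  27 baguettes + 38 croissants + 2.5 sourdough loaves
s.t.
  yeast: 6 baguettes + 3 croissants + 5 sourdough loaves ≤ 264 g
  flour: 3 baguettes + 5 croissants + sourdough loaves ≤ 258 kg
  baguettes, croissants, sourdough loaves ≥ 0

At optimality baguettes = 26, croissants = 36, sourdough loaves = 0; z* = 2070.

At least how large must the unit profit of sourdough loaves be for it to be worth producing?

12

Check each constraint at x*: yeast 264/264 (tight); flour 258/258 (tight).
Dual feasibility on the basic columns requires 6·y_yeast + 3·y_flour = 27, 3·y_yeast + 5·y_flour = 38.
Solving: y_yeast = 1, y_flour = 7.
sourdough loaves enters the basis when its profit ≥ yᵀa₃ = 1·5 + 7·1 = 12.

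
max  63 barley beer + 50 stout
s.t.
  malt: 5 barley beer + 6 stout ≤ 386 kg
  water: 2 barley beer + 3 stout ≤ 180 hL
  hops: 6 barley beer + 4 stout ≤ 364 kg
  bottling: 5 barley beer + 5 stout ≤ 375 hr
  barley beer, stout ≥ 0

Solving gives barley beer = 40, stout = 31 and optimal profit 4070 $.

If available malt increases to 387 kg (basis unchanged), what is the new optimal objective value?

Check each constraint at x*: malt 386/386 (tight); water 173/180 (slack 7); hops 364/364 (tight); bottling 355/375 (slack 20).
Since water, bottling are not tight, their duals are 0.
From A_Bᵀ y = c: 5·y_malt + 6·y_hops = 63; 6·y_malt + 4·y_hops = 50.
This yields shadow prices y_malt = 3, y_hops = 8.
Δz = y_malt·Δb = 3 × (1) = 3, so new z* = 4070 + 3 = 4073.

4073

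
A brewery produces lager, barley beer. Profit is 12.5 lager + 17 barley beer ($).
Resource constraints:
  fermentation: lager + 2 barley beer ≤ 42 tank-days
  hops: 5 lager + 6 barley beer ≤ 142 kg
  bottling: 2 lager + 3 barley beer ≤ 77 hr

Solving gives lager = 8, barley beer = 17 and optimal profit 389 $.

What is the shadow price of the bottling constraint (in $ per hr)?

0

At the optimum: fermentation uses 42 of 42 (binding); hops uses 142 of 142 (binding); bottling uses 67 of 77 (slack = 10).
By complementary slackness, y = 0 for the non-binding constraint.
From A_Bᵀ y = c: 1·y_fermentation + 5·y_hops = 12.5; 2·y_fermentation + 6·y_hops = 17.
→ y_fermentation = 2.5 and y_hops = 2.
Shadow price of bottling = 0.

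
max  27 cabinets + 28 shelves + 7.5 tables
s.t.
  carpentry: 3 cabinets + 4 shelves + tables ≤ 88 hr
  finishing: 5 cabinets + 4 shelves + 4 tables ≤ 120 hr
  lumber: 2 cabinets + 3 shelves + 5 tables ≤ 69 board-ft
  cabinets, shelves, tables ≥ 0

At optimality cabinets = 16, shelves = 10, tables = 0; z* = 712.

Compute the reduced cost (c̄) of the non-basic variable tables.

-8.5

Check each constraint at x*: carpentry 88/88 (tight); finishing 120/120 (tight); lumber 62/69 (slack 7).
Since lumber is not tight, its dual is 0.
From A_Bᵀ y = c: 3·y_carpentry + 5·y_finishing = 27; 4·y_carpentry + 4·y_finishing = 28.
Solving: y_carpentry = 4, y_finishing = 3.
Reduced cost of tables: c₃ − yᵀa₃ = 7.5 − (4·1 + 3·4) = 7.5 − 16 = -8.5.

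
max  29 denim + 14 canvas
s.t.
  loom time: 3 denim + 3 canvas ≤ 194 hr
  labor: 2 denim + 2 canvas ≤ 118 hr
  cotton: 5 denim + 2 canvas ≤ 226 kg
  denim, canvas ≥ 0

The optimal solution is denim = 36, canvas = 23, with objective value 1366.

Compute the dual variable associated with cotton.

Check each constraint at x*: loom time 177/194 (slack 17); labor 118/118 (tight); cotton 226/226 (tight).
Slack constraints have shadow price 0 (complementary slackness).
Dual feasibility on the basic columns requires 2·y_labor + 5·y_cotton = 29, 2·y_labor + 2·y_cotton = 14.
→ y_labor = 2 and y_cotton = 5.
Shadow price of cotton = 5.

5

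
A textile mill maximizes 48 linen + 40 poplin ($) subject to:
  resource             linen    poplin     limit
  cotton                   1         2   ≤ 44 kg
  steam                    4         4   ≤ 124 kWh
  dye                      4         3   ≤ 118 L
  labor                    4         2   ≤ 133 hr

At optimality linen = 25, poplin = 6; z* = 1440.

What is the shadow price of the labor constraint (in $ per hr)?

Check each constraint at x*: cotton 37/44 (slack 7); steam 124/124 (tight); dye 118/118 (tight); labor 112/133 (slack 21).
Slack constraints have shadow price 0 (complementary slackness).
Dual feasibility on the basic columns requires 4·y_steam + 4·y_dye = 48, 4·y_steam + 3·y_dye = 40.
Solving: y_steam = 4, y_dye = 8.
Shadow price of labor = 0.

0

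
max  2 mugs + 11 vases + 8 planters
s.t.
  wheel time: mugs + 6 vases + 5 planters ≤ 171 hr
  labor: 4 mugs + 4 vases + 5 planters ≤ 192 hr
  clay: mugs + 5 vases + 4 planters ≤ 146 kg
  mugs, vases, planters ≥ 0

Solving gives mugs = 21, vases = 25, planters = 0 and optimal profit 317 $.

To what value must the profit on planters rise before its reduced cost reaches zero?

9

Binding: wheel time and clay. Non-binding: labor (8 unused).
By complementary slackness, y = 0 for the non-binding constraint.
From A_Bᵀ y = c: 1·y_wheel time + 1·y_clay = 2; 6·y_wheel time + 5·y_clay = 11.
→ y_wheel time = 1 and y_clay = 1.
planters enters the basis when its profit ≥ yᵀa₃ = 1·5 + 1·4 = 9.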